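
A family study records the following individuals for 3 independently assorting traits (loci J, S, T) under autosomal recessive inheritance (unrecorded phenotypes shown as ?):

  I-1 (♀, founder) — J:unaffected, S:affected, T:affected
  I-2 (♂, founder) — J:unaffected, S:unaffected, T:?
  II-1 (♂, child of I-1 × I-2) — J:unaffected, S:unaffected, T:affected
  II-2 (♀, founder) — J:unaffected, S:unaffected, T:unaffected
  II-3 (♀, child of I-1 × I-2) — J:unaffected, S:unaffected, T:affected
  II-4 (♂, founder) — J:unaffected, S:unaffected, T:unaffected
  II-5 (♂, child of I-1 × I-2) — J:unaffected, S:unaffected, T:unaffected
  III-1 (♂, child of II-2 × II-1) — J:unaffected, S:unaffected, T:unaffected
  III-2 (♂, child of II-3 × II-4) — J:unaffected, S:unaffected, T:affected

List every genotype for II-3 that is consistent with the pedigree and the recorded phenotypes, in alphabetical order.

J/I-1 un ·: JJ|Jj
J/I-2 un ·: JJ|Jj
J/II-1 un I-1×I-2: JJ|Jj
J/II-2 un ·: JJ|Jj
J/II-3 un I-1×I-2: JJ|Jj
J/II-4 un ·: JJ|Jj
J/II-5 un I-1×I-2: JJ|Jj
J/III-1 un II-2×II-1: JJ|Jj
J/III-2 un II-3×II-4: JJ|Jj
⇒ J over [I-1,I-2,II-1,II-2,II-3,II-4,II-5,III-1,III-2]: 303 consistent
S/I-1 aff ·: ss
S/I-2 un ·: SS|Ss
S/II-1 un I-1×I-2: Ss
S/II-2 un ·: SS|Ss
S/II-3 un I-1×I-2: Ss
S/II-4 un ·: SS|Ss
S/II-5 un I-1×I-2: Ss
S/III-1 un II-2×II-1: SS|Ss
S/III-2 un II-3×II-4: SS|Ss
⇒ S over [I-1,I-2,II-1,II-2,II-3,II-4,II-5,III-1,III-2]: 32 consistent
T/I-1 aff ·: tt
T/I-2 ? ·: Tt
T/II-1 aff I-1×I-2: tt
T/II-2 un ·: TT|Tt
T/II-3 aff I-1×I-2: tt
T/II-4 un ·: Tt
T/II-5 un I-1×I-2: Tt
T/III-1 un II-2×II-1: Tt
T/III-2 aff II-3×II-4: tt
⇒ T over [I-1,I-2,II-1,II-2,II-3,II-4,II-5,III-1,III-2]: 2 consistent

II-3 ∈ {JJ Ss tt, Jj Ss tt}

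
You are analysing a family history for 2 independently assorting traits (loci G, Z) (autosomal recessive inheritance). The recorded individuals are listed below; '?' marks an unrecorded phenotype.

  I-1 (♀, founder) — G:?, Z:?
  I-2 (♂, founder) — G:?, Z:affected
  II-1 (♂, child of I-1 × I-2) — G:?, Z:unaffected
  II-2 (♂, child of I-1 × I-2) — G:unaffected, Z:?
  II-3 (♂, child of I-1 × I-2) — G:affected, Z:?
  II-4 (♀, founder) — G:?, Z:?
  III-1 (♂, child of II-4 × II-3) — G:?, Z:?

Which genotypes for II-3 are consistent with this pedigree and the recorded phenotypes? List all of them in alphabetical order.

II-3 ∈ {gg Zz, gg zz}

G/I-1 ? ·: Gg|gg
G/I-2 ? ·: Gg|gg
G/II-1 ? I-1×I-2: GG|Gg|gg
G/II-2 un I-1×I-2: GG|Gg
G/II-3 aff I-1×I-2: gg
G/II-4 ? ·: GG|Gg|gg
G/III-1 ? II-4×II-3: Gg|gg
⇒ G over [I-1,I-2,II-1,II-2,II-3,II-4,III-1]: 40 consistent
Z/I-1 ? ·: ZZ|Zz
Z/I-2 aff ·: zz
Z/II-1 un I-1×I-2: Zz
Z/II-2 ? I-1×I-2: Zz|zz
Z/II-3 ? I-1×I-2: Zz|zz
Z/II-4 ? ·: ZZ|Zz|zz
Z/III-1 ? II-4×II-3: ZZ|Zz|zz
⇒ Z over [I-1,I-2,II-1,II-2,II-3,II-4,III-1]: 29 consistent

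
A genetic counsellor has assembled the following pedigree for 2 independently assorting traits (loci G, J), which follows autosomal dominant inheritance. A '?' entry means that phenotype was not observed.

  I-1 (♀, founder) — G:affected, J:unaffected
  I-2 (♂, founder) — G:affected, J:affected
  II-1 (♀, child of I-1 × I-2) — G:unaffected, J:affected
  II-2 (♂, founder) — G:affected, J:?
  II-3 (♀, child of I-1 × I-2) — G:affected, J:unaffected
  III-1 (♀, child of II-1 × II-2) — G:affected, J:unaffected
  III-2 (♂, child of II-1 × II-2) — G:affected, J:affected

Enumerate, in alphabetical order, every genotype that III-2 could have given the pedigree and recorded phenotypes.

G/I-1 aff ·: Gg
G/I-2 aff ·: Gg
G/II-1 un I-1×I-2: gg
G/II-2 aff ·: Gg|GG
G/II-3 aff I-1×I-2: Gg|GG
G/III-1 aff II-1×II-2: Gg
G/III-2 aff II-1×II-2: Gg
⇒ G over [I-1,I-2,II-1,II-2,II-3,III-1,III-2]: 4 consistent
J/I-1 un ·: jj
J/I-2 aff ·: Jj
J/II-1 aff I-1×I-2: Jj
J/II-2 ? ·: jj|Jj
J/II-3 un I-1×I-2: jj
J/III-1 un II-1×II-2: jj
J/III-2 aff II-1×II-2: Jj|JJ
⇒ J over [I-1,I-2,II-1,II-2,II-3,III-1,III-2]: 3 consistent

III-2 ∈ {Gg JJ, Gg Jj}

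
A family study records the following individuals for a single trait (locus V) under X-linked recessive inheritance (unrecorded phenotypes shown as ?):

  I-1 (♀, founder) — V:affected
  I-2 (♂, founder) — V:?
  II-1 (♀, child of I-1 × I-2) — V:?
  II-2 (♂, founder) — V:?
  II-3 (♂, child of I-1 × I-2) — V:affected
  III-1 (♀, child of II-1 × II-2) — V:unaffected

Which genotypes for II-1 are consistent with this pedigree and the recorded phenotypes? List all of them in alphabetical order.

II-1 ∈ {X^VX^v, X^vX^v}

V/I-1 aff ·: X^vX^v
V/I-2 ? ·: X^VY|X^vY
V/II-1 ? I-1×I-2: X^VX^v|X^vX^v
V/II-2 ? ·: X^VY|X^vY
V/II-3 aff I-1×I-2: X^vY
V/III-1 un II-1×II-2: X^VX^V|X^VX^v
⇒ V over [I-1,I-2,II-1,II-2,II-3,III-1]: 4 consistent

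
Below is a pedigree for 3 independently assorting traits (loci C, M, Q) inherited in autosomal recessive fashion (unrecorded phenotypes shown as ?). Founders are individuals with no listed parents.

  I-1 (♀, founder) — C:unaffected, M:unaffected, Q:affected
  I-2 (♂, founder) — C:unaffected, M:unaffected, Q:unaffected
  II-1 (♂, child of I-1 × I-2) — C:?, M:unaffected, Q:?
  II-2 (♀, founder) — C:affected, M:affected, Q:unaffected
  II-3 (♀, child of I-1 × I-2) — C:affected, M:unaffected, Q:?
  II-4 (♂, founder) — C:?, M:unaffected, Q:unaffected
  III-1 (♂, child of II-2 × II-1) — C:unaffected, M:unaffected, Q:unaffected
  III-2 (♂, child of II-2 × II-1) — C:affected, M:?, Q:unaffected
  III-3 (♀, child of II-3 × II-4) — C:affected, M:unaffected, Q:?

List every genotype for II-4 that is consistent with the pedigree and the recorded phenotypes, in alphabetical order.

C/I-1 un ·: Cc
C/I-2 un ·: Cc
C/II-1 ? I-1×I-2: Cc
C/II-2 aff ·: cc
C/II-3 aff I-1×I-2: cc
C/II-4 ? ·: Cc|cc
C/III-1 un II-2×II-1: Cc
C/III-2 aff II-2×II-1: cc
C/III-3 aff II-3×II-4: cc
⇒ C over [I-1,I-2,II-1,II-2,II-3,II-4,III-1,III-2,III-3]: 2 consistent
M/I-1 un ·: MM|Mm
M/I-2 un ·: MM|Mm
M/II-1 un I-1×I-2: MM|Mm
M/II-2 aff ·: mm
M/II-3 un I-1×I-2: MM|Mm
M/II-4 un ·: MM|Mm
M/III-1 un II-2×II-1: Mm
M/III-2 ? II-2×II-1: Mm|mm
M/III-3 un II-3×II-4: MM|Mm
⇒ M over [I-1,I-2,II-1,II-2,II-3,II-4,III-1,III-2,III-3]: 66 consistent
Q/I-1 aff ·: qq
Q/I-2 un ·: QQ|Qq
Q/II-1 ? I-1×I-2: Qq|qq
Q/II-2 un ·: QQ|Qq
Q/II-3 ? I-1×I-2: Qq|qq
Q/II-4 un ·: QQ|Qq
Q/III-1 un II-2×II-1: QQ|Qq
Q/III-2 un II-2×II-1: QQ|Qq
Q/III-3 ? II-3×II-4: QQ|Qq|qq
⇒ Q over [I-1,I-2,II-1,II-2,II-3,II-4,III-1,III-2,III-3]: 120 consistent

II-4 ∈ {Cc MM QQ, Cc MM Qq, Cc Mm QQ, Cc Mm Qq, cc MM QQ, cc MM Qq, cc Mm QQ, cc Mm Qq}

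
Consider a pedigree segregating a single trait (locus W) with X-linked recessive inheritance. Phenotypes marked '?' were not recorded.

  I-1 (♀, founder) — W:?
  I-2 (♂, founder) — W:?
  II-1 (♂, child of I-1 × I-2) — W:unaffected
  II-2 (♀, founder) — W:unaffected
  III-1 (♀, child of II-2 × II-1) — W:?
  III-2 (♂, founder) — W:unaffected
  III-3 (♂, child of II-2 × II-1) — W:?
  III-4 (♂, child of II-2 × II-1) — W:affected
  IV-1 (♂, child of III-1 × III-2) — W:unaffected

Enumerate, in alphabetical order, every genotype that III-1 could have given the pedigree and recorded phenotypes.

III-1 ∈ {X^WX^W, X^WX^w}

W/I-1 ? ·: X^WX^W|X^WX^w
W/I-2 ? ·: X^WY|X^wY
W/II-1 un I-1×I-2: X^WY
W/II-2 un ·: X^WX^w
W/III-1 ? II-2×II-1: X^WX^W|X^WX^w
W/III-2 un ·: X^WY
W/III-3 ? II-2×II-1: X^WY|X^wY
W/III-4 aff II-2×II-1: X^wY
W/IV-1 un III-1×III-2: X^WY
⇒ W over [I-1,I-2,II-1,II-2,III-1,III-2,III-3,III-4,IV-1]: 16 consistent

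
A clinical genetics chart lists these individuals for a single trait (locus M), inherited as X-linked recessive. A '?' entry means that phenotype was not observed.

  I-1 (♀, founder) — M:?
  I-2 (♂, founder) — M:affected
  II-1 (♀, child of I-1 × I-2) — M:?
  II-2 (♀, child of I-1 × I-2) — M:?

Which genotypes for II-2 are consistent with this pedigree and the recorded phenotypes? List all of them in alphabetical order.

M/I-1 ? ·: X^MX^M|X^MX^m|X^mX^m
M/I-2 aff ·: X^mY
M/II-1 ? I-1×I-2: X^MX^m|X^mX^m
M/II-2 ? I-1×I-2: X^MX^m|X^mX^m
⇒ M over [I-1,I-2,II-1,II-2]: 6 consistent

II-2 ∈ {X^MX^m, X^mX^m}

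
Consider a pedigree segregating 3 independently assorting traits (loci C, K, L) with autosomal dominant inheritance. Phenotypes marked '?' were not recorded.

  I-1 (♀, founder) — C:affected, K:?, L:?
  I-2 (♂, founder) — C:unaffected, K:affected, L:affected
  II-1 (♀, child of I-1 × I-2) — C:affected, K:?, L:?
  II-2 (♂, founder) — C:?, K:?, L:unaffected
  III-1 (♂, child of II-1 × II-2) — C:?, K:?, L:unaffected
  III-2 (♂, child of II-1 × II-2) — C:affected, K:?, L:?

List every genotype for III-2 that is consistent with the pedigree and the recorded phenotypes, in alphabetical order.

III-2 ∈ {CC KK Ll, CC KK ll, CC Kk Ll, CC Kk ll, CC kk Ll, CC kk ll, Cc KK Ll, Cc KK ll, Cc Kk Ll, Cc Kk ll, Cc kk Ll, Cc kk ll}

C/I-1 aff ·: Cc|CC
C/I-2 un ·: cc
C/II-1 aff I-1×I-2: Cc
C/II-2 ? ·: cc|Cc|CC
C/III-1 ? II-1×II-2: cc|Cc|CC
C/III-2 aff II-1×II-2: Cc|CC
⇒ C over [I-1,I-2,II-1,II-2,III-1,III-2]: 24 consistent
K/I-1 ? ·: kk|Kk|KK
K/I-2 aff ·: Kk|KK
K/II-1 ? I-1×I-2: kk|Kk|KK
K/II-2 ? ·: kk|Kk|KK
K/III-1 ? II-1×II-2: kk|Kk|KK
K/III-2 ? II-1×II-2: kk|Kk|KK
⇒ K over [I-1,I-2,II-1,II-2,III-1,III-2]: 121 consistent
L/I-1 ? ·: ll|Ll|LL
L/I-2 aff ·: Ll|LL
L/II-1 ? I-1×I-2: ll|Ll
L/II-2 un ·: ll
L/III-1 un II-1×II-2: ll
L/III-2 ? II-1×II-2: ll|Ll
⇒ L over [I-1,I-2,II-1,II-2,III-1,III-2]: 12 consistent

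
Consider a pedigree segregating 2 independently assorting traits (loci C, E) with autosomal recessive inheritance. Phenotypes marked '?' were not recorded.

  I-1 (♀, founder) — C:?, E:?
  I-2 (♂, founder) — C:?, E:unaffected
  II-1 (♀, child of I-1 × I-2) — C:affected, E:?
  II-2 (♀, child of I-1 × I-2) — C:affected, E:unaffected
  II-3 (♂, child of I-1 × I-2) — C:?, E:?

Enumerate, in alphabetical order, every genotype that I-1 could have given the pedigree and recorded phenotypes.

C/I-1 ? ·: Cc|cc
C/I-2 ? ·: Cc|cc
C/II-1 aff I-1×I-2: cc
C/II-2 aff I-1×I-2: cc
C/II-3 ? I-1×I-2: CC|Cc|cc
⇒ C over [I-1,I-2,II-1,II-2,II-3]: 8 consistent
E/I-1 ? ·: EE|Ee|ee
E/I-2 un ·: EE|Ee
E/II-1 ? I-1×I-2: EE|Ee|ee
E/II-2 un I-1×I-2: EE|Ee
E/II-3 ? I-1×I-2: EE|Ee|ee
⇒ E over [I-1,I-2,II-1,II-2,II-3]: 40 consistent

I-1 ∈ {Cc EE, Cc Ee, Cc ee, cc EE, cc Ee, cc ee}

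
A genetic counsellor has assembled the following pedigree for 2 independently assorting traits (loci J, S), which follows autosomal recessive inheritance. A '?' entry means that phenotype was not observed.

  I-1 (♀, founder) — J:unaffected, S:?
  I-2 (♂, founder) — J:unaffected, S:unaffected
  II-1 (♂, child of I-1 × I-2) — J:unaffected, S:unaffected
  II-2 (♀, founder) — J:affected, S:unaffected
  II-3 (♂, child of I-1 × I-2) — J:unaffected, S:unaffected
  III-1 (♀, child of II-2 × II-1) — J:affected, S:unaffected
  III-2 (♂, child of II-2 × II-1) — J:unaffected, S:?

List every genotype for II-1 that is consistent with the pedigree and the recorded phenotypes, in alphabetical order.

II-1 ∈ {Jj SS, Jj Ss}

J/I-1 un ·: JJ|Jj
J/I-2 un ·: JJ|Jj
J/II-1 un I-1×I-2: Jj
J/II-2 aff ·: jj
J/II-3 un I-1×I-2: JJ|Jj
J/III-1 aff II-2×II-1: jj
J/III-2 un II-2×II-1: Jj
⇒ J over [I-1,I-2,II-1,II-2,II-3,III-1,III-2]: 6 consistent
S/I-1 ? ·: SS|Ss|ss
S/I-2 un ·: SS|Ss
S/II-1 un I-1×I-2: SS|Ss
S/II-2 un ·: SS|Ss
S/II-3 un I-1×I-2: SS|Ss
S/III-1 un II-2×II-1: SS|Ss
S/III-2 ? II-2×II-1: SS|Ss|ss
⇒ S over [I-1,I-2,II-1,II-2,II-3,III-1,III-2]: 115 consistent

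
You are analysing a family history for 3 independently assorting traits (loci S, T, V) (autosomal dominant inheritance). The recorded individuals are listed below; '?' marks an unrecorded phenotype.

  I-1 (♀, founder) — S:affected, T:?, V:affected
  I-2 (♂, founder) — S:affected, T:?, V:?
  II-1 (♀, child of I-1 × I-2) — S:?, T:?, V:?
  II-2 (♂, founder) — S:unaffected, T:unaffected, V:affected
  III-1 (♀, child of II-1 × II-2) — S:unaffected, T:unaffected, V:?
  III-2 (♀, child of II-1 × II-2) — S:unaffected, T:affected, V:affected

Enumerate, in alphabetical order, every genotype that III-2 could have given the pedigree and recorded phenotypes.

S/I-1 aff ·: Ss|SS
S/I-2 aff ·: Ss|SS
S/II-1 ? I-1×I-2: ss|Ss
S/II-2 un ·: ss
S/III-1 un II-1×II-2: ss
S/III-2 un II-1×II-2: ss
⇒ S over [I-1,I-2,II-1,II-2,III-1,III-2]: 4 consistent
T/I-1 ? ·: tt|Tt|TT
T/I-2 ? ·: tt|Tt|TT
T/II-1 ? I-1×I-2: Tt
T/II-2 un ·: tt
T/III-1 un II-1×II-2: tt
T/III-2 aff II-1×II-2: Tt
⇒ T over [I-1,I-2,II-1,II-2,III-1,III-2]: 7 consistent
V/I-1 aff ·: Vv|VV
V/I-2 ? ·: vv|Vv|VV
V/II-1 ? I-1×I-2: vv|Vv|VV
V/II-2 aff ·: Vv|VV
V/III-1 ? II-1×II-2: vv|Vv|VV
V/III-2 aff II-1×II-2: Vv|VV
⇒ V over [I-1,I-2,II-1,II-2,III-1,III-2]: 76 consistent

III-2 ∈ {ss Tt VV, ss Tt Vv}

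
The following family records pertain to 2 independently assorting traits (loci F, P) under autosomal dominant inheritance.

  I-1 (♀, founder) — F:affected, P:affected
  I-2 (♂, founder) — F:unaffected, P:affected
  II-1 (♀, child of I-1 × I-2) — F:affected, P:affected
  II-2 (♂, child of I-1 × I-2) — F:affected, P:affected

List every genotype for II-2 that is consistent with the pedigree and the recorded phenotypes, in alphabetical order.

II-2 ∈ {Ff PP, Ff Pp}

F/I-1 aff ·: Ff|FF
F/I-2 un ·: ff
F/II-1 aff I-1×I-2: Ff
F/II-2 aff I-1×I-2: Ff
⇒ F over [I-1,I-2,II-1,II-2]: 2 consistent
P/I-1 aff ·: Pp|PP
P/I-2 aff ·: Pp|PP
P/II-1 aff I-1×I-2: Pp|PP
P/II-2 aff I-1×I-2: Pp|PP
⇒ P over [I-1,I-2,II-1,II-2]: 13 consistent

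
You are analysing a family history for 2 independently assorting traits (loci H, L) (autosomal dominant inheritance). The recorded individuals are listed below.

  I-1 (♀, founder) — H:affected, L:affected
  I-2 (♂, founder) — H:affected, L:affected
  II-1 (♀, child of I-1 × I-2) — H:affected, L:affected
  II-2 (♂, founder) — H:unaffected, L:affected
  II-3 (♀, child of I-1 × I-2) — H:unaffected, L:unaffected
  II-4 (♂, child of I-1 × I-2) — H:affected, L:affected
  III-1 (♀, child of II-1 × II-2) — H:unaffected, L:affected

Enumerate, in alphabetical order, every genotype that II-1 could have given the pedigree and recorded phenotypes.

H/I-1 aff ·: Hh
H/I-2 aff ·: Hh
H/II-1 aff I-1×I-2: Hh
H/II-2 un ·: hh
H/II-3 un I-1×I-2: hh
H/II-4 aff I-1×I-2: Hh|HH
H/III-1 un II-1×II-2: hh
⇒ H over [I-1,I-2,II-1,II-2,II-3,II-4,III-1]: 2 consistent
L/I-1 aff ·: Ll
L/I-2 aff ·: Ll
L/II-1 aff I-1×I-2: Ll|LL
L/II-2 aff ·: Ll|LL
L/II-3 un I-1×I-2: ll
L/II-4 aff I-1×I-2: Ll|LL
L/III-1 aff II-1×II-2: Ll|LL
⇒ L over [I-1,I-2,II-1,II-2,II-3,II-4,III-1]: 14 consistent

II-1 ∈ {Hh LL, Hh Ll}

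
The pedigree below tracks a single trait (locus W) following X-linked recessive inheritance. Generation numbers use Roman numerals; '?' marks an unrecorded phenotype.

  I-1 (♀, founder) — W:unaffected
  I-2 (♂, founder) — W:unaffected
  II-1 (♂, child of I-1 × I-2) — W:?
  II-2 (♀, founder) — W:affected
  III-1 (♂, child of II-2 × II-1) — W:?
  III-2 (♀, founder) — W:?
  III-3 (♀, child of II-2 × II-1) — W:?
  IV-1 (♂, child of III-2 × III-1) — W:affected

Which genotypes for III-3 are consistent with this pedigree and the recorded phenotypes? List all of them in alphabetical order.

W/I-1 un ·: X^WX^W|X^WX^w
W/I-2 un ·: X^WY
W/II-1 ? I-1×I-2: X^WY|X^wY
W/II-2 aff ·: X^wX^w
W/III-1 ? II-2×II-1: X^wY
W/III-2 ? ·: X^WX^w|X^wX^w
W/III-3 ? II-2×II-1: X^WX^w|X^wX^w
W/IV-1 aff III-2×III-1: X^wY
⇒ W over [I-1,I-2,II-1,II-2,III-1,III-2,III-3,IV-1]: 6 consistent

III-3 ∈ {X^WX^w, X^wX^w}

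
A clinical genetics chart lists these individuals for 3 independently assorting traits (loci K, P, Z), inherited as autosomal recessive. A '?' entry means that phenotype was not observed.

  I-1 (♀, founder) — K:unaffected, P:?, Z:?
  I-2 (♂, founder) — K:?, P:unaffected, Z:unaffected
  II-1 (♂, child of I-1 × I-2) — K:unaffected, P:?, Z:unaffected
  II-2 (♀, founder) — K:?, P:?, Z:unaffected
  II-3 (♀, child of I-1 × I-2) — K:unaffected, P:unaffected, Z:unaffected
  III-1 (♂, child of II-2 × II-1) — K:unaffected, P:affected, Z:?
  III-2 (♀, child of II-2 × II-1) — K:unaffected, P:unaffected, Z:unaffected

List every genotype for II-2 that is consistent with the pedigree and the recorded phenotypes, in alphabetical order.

K/I-1 un ·: KK|Kk
K/I-2 ? ·: KK|Kk|kk
K/II-1 un I-1×I-2: KK|Kk
K/II-2 ? ·: KK|Kk|kk
K/II-3 un I-1×I-2: KK|Kk
K/III-1 un II-2×II-1: KK|Kk
K/III-2 un II-2×II-1: KK|Kk
⇒ K over [I-1,I-2,II-1,II-2,II-3,III-1,III-2]: 114 consistent
P/I-1 ? ·: PP|Pp|pp
P/I-2 un ·: PP|Pp
P/II-1 ? I-1×I-2: Pp|pp
P/II-2 ? ·: Pp|pp
P/II-3 un I-1×I-2: PP|Pp
P/III-1 aff II-2×II-1: pp
P/III-2 un II-2×II-1: PP|Pp
⇒ P over [I-1,I-2,II-1,II-2,II-3,III-1,III-2]: 27 consistent
Z/I-1 ? ·: ZZ|Zz|zz
Z/I-2 un ·: ZZ|Zz
Z/II-1 un I-1×I-2: ZZ|Zz
Z/II-2 un ·: ZZ|Zz
Z/II-3 un I-1×I-2: ZZ|Zz
Z/III-1 ? II-2×II-1: ZZ|Zz|zz
Z/III-2 un II-2×II-1: ZZ|Zz
⇒ Z over [I-1,I-2,II-1,II-2,II-3,III-1,III-2]: 115 consistent

II-2 ∈ {KK Pp ZZ, KK Pp Zz, KK pp ZZ, KK pp Zz, Kk Pp ZZ, Kk Pp Zz, Kk pp ZZ, Kk pp Zz, kk Pp ZZ, kk Pp Zz, kk pp ZZ, kk pp Zz}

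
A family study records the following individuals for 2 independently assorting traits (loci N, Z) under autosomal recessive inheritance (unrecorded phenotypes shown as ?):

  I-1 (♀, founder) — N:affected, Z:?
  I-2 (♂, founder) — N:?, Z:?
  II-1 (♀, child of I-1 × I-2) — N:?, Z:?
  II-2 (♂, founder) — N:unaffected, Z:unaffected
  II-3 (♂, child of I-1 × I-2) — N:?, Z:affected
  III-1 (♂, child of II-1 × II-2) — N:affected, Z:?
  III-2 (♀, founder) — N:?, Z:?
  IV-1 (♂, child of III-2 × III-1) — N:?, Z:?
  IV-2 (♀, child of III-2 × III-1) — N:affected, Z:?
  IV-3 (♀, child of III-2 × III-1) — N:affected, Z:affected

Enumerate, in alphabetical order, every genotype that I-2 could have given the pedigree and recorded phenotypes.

I-2 ∈ {NN Zz, NN zz, Nn Zz, Nn zz, nn Zz, nn zz}

N/I-1 aff ·: nn
N/I-2 ? ·: NN|Nn|nn
N/II-1 ? I-1×I-2: Nn|nn
N/II-2 un ·: Nn
N/II-3 ? I-1×I-2: Nn|nn
N/III-1 aff II-1×II-2: nn
N/III-2 ? ·: Nn|nn
N/IV-1 ? III-2×III-1: Nn|nn
N/IV-2 aff III-2×III-1: nn
N/IV-3 aff III-2×III-1: nn
⇒ N over [I-1,I-2,II-1,II-2,II-3,III-1,III-2,IV-1,IV-2,IV-3]: 18 consistent
Z/I-1 ? ·: Zz|zz
Z/I-2 ? ·: Zz|zz
Z/II-1 ? I-1×I-2: ZZ|Zz|zz
Z/II-2 un ·: ZZ|Zz
Z/II-3 aff I-1×I-2: zz
Z/III-1 ? II-1×II-2: Zz|zz
Z/III-2 ? ·: Zz|zz
Z/IV-1 ? III-2×III-1: ZZ|Zz|zz
Z/IV-2 ? III-2×III-1: ZZ|Zz|zz
Z/IV-3 aff III-2×III-1: zz
⇒ Z over [I-1,I-2,II-1,II-2,II-3,III-1,III-2,IV-1,IV-2,IV-3]: 230 consistent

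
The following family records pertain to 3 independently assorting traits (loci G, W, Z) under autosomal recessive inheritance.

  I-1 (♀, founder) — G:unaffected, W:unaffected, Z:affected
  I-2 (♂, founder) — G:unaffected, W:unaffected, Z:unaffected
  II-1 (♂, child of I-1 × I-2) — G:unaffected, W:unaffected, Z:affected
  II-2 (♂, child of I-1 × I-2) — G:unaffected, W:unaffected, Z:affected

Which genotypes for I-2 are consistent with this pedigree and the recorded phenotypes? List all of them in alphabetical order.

I-2 ∈ {GG WW Zz, GG Ww Zz, Gg WW Zz, Gg Ww Zz}

G/I-1 un ·: GG|Gg
G/I-2 un ·: GG|Gg
G/II-1 un I-1×I-2: GG|Gg
G/II-2 un I-1×I-2: GG|Gg
⇒ G over [I-1,I-2,II-1,II-2]: 13 consistent
W/I-1 un ·: WW|Ww
W/I-2 un ·: WW|Ww
W/II-1 un I-1×I-2: WW|Ww
W/II-2 un I-1×I-2: WW|Ww
⇒ W over [I-1,I-2,II-1,II-2]: 13 consistent
Z/I-1 aff ·: zz
Z/I-2 un ·: Zz
Z/II-1 aff I-1×I-2: zz
Z/II-2 aff I-1×I-2: zz
⇒ Z over [I-1,I-2,II-1,II-2]: 1 consistent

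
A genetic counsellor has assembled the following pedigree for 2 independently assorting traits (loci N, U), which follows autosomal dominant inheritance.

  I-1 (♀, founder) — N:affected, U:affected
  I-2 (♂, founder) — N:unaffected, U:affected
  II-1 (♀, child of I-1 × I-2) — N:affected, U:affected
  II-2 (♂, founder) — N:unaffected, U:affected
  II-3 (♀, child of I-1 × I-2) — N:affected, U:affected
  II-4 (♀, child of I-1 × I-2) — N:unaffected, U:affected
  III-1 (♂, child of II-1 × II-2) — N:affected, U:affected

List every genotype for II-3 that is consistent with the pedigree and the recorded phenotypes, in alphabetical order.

II-3 ∈ {Nn UU, Nn Uu}

N/I-1 aff ·: Nn
N/I-2 un ·: nn
N/II-1 aff I-1×I-2: Nn
N/II-2 un ·: nn
N/II-3 aff I-1×I-2: Nn
N/II-4 un I-1×I-2: nn
N/III-1 aff II-1×II-2: Nn
⇒ N over [I-1,I-2,II-1,II-2,II-3,II-4,III-1]: 1 consistent
U/I-1 aff ·: Uu|UU
U/I-2 aff ·: Uu|UU
U/II-1 aff I-1×I-2: Uu|UU
U/II-2 aff ·: Uu|UU
U/II-3 aff I-1×I-2: Uu|UU
U/II-4 aff I-1×I-2: Uu|UU
U/III-1 aff II-1×II-2: Uu|UU
⇒ U over [I-1,I-2,II-1,II-2,II-3,II-4,III-1]: 87 consistent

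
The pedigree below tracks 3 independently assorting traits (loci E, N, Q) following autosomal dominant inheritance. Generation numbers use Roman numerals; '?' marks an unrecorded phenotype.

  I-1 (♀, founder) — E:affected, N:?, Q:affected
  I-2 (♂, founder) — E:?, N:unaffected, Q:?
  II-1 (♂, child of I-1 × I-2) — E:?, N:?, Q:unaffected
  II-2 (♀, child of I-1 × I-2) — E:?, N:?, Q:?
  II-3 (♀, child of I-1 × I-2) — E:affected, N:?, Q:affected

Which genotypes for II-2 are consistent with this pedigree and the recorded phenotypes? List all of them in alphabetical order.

E/I-1 aff ·: Ee|EE
E/I-2 ? ·: ee|Ee|EE
E/II-1 ? I-1×I-2: ee|Ee|EE
E/II-2 ? I-1×I-2: ee|Ee|EE
E/II-3 aff I-1×I-2: Ee|EE
⇒ E over [I-1,I-2,II-1,II-2,II-3]: 40 consistent
N/I-1 ? ·: nn|Nn|NN
N/I-2 un ·: nn
N/II-1 ? I-1×I-2: nn|Nn
N/II-2 ? I-1×I-2: nn|Nn
N/II-3 ? I-1×I-2: nn|Nn
⇒ N over [I-1,I-2,II-1,II-2,II-3]: 10 consistent
Q/I-1 aff ·: Qq
Q/I-2 ? ·: qq|Qq
Q/II-1 un I-1×I-2: qq
Q/II-2 ? I-1×I-2: qq|Qq|QQ
Q/II-3 aff I-1×I-2: Qq|QQ
⇒ Q over [I-1,I-2,II-1,II-2,II-3]: 8 consistent

II-2 ∈ {EE Nn QQ, EE Nn Qq, EE Nn qq, EE nn QQ, EE nn Qq, EE nn qq, Ee Nn QQ, Ee Nn Qq, Ee Nn qq, Ee nn QQ, Ee nn Qq, Ee nn qq, ee Nn QQ, ee Nn Qq, ee Nn qq, ee nn QQ, ee nn Qq, ee nn qq}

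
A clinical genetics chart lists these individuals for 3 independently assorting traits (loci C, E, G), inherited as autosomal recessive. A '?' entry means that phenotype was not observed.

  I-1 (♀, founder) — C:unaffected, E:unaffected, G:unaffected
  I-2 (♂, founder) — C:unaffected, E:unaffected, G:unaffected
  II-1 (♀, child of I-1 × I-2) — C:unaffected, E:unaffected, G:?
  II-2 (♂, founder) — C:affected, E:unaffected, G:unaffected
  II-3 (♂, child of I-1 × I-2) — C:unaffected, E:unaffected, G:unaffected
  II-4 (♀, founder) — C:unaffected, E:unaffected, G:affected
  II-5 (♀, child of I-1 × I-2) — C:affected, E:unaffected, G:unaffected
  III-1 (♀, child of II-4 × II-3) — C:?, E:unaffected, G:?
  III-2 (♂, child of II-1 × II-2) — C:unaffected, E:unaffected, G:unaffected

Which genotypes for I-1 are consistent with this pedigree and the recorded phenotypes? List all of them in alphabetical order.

I-1 ∈ {Cc EE GG, Cc EE Gg, Cc Ee GG, Cc Ee Gg}

C/I-1 un ·: Cc
C/I-2 un ·: Cc
C/II-1 un I-1×I-2: CC|Cc
C/II-2 aff ·: cc
C/II-3 un I-1×I-2: CC|Cc
C/II-4 un ·: CC|Cc
C/II-5 aff I-1×I-2: cc
C/III-1 ? II-4×II-3: CC|Cc|cc
C/III-2 un II-1×II-2: Cc
⇒ C over [I-1,I-2,II-1,II-2,II-3,II-4,II-5,III-1,III-2]: 16 consistent
E/I-1 un ·: EE|Ee
E/I-2 un ·: EE|Ee
E/II-1 un I-1×I-2: EE|Ee
E/II-2 un ·: EE|Ee
E/II-3 un I-1×I-2: EE|Ee
E/II-4 un ·: EE|Ee
E/II-5 un I-1×I-2: EE|Ee
E/III-1 un II-4×II-3: EE|Ee
E/III-2 un II-1×II-2: EE|Ee
⇒ E over [I-1,I-2,II-1,II-2,II-3,II-4,II-5,III-1,III-2]: 303 consistent
G/I-1 un ·: GG|Gg
G/I-2 un ·: GG|Gg
G/II-1 ? I-1×I-2: GG|Gg|gg
G/II-2 un ·: GG|Gg
G/II-3 un I-1×I-2: GG|Gg
G/II-4 aff ·: gg
G/II-5 un I-1×I-2: GG|Gg
G/III-1 ? II-4×II-3: Gg|gg
G/III-2 un II-1×II-2: GG|Gg
⇒ G over [I-1,I-2,II-1,II-2,II-3,II-4,II-5,III-1,III-2]: 141 consistent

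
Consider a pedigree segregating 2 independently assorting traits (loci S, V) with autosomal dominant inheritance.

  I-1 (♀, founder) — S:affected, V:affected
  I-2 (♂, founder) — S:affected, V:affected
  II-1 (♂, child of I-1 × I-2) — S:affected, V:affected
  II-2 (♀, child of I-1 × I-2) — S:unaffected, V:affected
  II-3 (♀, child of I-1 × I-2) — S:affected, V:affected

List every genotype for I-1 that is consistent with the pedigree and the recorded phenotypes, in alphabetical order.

I-1 ∈ {Ss VV, Ss Vv}

S/I-1 aff ·: Ss
S/I-2 aff ·: Ss
S/II-1 aff I-1×I-2: Ss|SS
S/II-2 un I-1×I-2: ss
S/II-3 aff I-1×I-2: Ss|SS
⇒ S over [I-1,I-2,II-1,II-2,II-3]: 4 consistent
V/I-1 aff ·: Vv|VV
V/I-2 aff ·: Vv|VV
V/II-1 aff I-1×I-2: Vv|VV
V/II-2 aff I-1×I-2: Vv|VV
V/II-3 aff I-1×I-2: Vv|VV
⇒ V over [I-1,I-2,II-1,II-2,II-3]: 25 consistent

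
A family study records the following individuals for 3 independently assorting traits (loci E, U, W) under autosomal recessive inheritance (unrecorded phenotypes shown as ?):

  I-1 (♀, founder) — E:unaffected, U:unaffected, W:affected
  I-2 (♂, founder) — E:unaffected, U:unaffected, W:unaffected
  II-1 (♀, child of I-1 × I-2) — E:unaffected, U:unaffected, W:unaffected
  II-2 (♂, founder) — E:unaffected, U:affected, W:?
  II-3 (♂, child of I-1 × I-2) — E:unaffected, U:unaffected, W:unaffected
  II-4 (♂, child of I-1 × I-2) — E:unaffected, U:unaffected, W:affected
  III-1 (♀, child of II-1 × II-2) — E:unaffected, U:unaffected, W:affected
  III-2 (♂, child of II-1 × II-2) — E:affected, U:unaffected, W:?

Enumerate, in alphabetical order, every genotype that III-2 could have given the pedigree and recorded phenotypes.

III-2 ∈ {ee Uu WW, ee Uu Ww, ee Uu ww}

E/I-1 un ·: EE|Ee
E/I-2 un ·: EE|Ee
E/II-1 un I-1×I-2: Ee
E/II-2 un ·: Ee
E/II-3 un I-1×I-2: EE|Ee
E/II-4 un I-1×I-2: EE|Ee
E/III-1 un II-1×II-2: EE|Ee
E/III-2 aff II-1×II-2: ee
⇒ E over [I-1,I-2,II-1,II-2,II-3,II-4,III-1,III-2]: 24 consistent
U/I-1 un ·: UU|Uu
U/I-2 un ·: UU|Uu
U/II-1 un I-1×I-2: UU|Uu
U/II-2 aff ·: uu
U/II-3 un I-1×I-2: UU|Uu
U/II-4 un I-1×I-2: UU|Uu
U/III-1 un II-1×II-2: Uu
U/III-2 un II-1×II-2: Uu
⇒ U over [I-1,I-2,II-1,II-2,II-3,II-4,III-1,III-2]: 25 consistent
W/I-1 aff ·: ww
W/I-2 un ·: Ww
W/II-1 un I-1×I-2: Ww
W/II-2 ? ·: Ww|ww
W/II-3 un I-1×I-2: Ww
W/II-4 aff I-1×I-2: ww
W/III-1 aff II-1×II-2: ww
W/III-2 ? II-1×II-2: WW|Ww|ww
⇒ W over [I-1,I-2,II-1,II-2,II-3,II-4,III-1,III-2]: 5 consistent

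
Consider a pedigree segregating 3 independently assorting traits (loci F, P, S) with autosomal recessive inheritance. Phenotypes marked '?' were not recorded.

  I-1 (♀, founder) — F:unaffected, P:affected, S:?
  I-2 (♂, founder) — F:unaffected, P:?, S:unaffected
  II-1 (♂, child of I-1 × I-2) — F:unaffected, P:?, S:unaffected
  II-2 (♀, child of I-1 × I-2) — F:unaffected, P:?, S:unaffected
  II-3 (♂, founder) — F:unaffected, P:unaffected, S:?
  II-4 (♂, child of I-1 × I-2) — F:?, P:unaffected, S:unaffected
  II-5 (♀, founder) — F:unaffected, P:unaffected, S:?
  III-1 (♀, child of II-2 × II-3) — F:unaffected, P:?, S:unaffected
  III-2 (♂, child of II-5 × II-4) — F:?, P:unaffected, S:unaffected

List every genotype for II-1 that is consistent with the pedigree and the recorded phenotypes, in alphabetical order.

F/I-1 un ·: FF|Ff
F/I-2 un ·: FF|Ff
F/II-1 un I-1×I-2: FF|Ff
F/II-2 un I-1×I-2: FF|Ff
F/II-3 un ·: FF|Ff
F/II-4 ? I-1×I-2: FF|Ff|ff
F/II-5 un ·: FF|Ff
F/III-1 un II-2×II-3: FF|Ff
F/III-2 ? II-5×II-4: FF|Ff|ff
⇒ F over [I-1,I-2,II-1,II-2,II-3,II-4,II-5,III-1,III-2]: 387 consistent
P/I-1 aff ·: pp
P/I-2 ? ·: PP|Pp
P/II-1 ? I-1×I-2: Pp|pp
P/II-2 ? I-1×I-2: Pp|pp
P/II-3 un ·: PP|Pp
P/II-4 un I-1×I-2: Pp
P/II-5 un ·: PP|Pp
P/III-1 ? II-2×II-3: PP|Pp|pp
P/III-2 un II-5×II-4: PP|Pp
⇒ P over [I-1,I-2,II-1,II-2,II-3,II-4,II-5,III-1,III-2]: 84 consistent
S/I-1 ? ·: SS|Ss|ss
S/I-2 un ·: SS|Ss
S/II-1 un I-1×I-2: SS|Ss
S/II-2 un I-1×I-2: SS|Ss
S/II-3 ? ·: SS|Ss|ss
S/II-4 un I-1×I-2: SS|Ss
S/II-5 ? ·: SS|Ss|ss
S/III-1 un II-2×II-3: SS|Ss
S/III-2 un II-5×II-4: SS|Ss
⇒ S over [I-1,I-2,II-1,II-2,II-3,II-4,II-5,III-1,III-2]: 552 consistent

II-1 ∈ {FF Pp SS, FF Pp Ss, FF pp SS, FF pp Ss, Ff Pp SS, Ff Pp Ss, Ff pp SS, Ff pp Ss}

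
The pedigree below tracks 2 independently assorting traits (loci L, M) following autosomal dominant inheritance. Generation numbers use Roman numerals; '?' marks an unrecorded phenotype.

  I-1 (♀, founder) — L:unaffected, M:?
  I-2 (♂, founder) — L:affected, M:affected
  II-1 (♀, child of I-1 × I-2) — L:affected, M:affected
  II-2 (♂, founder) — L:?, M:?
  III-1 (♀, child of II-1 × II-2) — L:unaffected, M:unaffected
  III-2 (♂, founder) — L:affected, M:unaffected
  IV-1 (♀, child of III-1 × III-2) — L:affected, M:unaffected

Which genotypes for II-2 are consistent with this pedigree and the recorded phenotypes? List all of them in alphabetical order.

L/I-1 un ·: ll
L/I-2 aff ·: Ll|LL
L/II-1 aff I-1×I-2: Ll
L/II-2 ? ·: ll|Ll
L/III-1 un II-1×II-2: ll
L/III-2 aff ·: Ll|LL
L/IV-1 aff III-1×III-2: Ll
⇒ L over [I-1,I-2,II-1,II-2,III-1,III-2,IV-1]: 8 consistent
M/I-1 ? ·: mm|Mm|MM
M/I-2 aff ·: Mm|MM
M/II-1 aff I-1×I-2: Mm
M/II-2 ? ·: mm|Mm
M/III-1 un II-1×II-2: mm
M/III-2 un ·: mm
M/IV-1 un III-1×III-2: mm
⇒ M over [I-1,I-2,II-1,II-2,III-1,III-2,IV-1]: 10 consistent

II-2 ∈ {Ll Mm, Ll mm, ll Mm, ll mm}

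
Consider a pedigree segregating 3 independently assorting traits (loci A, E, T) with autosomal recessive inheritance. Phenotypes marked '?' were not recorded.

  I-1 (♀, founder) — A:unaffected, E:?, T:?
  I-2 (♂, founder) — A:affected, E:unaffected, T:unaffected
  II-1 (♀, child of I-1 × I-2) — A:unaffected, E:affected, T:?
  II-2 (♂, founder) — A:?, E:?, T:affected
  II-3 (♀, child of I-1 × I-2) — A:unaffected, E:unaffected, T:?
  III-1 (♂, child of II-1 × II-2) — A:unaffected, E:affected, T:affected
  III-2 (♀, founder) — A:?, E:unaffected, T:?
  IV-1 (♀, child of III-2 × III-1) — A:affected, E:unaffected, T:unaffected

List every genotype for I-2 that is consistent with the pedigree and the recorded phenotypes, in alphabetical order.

I-2 ∈ {aa Ee TT, aa Ee Tt}

A/I-1 un ·: AA|Aa
A/I-2 aff ·: aa
A/II-1 un I-1×I-2: Aa
A/II-2 ? ·: AA|Aa|aa
A/II-3 un I-1×I-2: Aa
A/III-1 un II-1×II-2: Aa
A/III-2 ? ·: Aa|aa
A/IV-1 aff III-2×III-1: aa
⇒ A over [I-1,I-2,II-1,II-2,II-3,III-1,III-2,IV-1]: 12 consistent
E/I-1 ? ·: Ee|ee
E/I-2 un ·: Ee
E/II-1 aff I-1×I-2: ee
E/II-2 ? ·: Ee|ee
E/II-3 un I-1×I-2: EE|Ee
E/III-1 aff II-1×II-2: ee
E/III-2 un ·: EE|Ee
E/IV-1 un III-2×III-1: Ee
⇒ E over [I-1,I-2,II-1,II-2,II-3,III-1,III-2,IV-1]: 12 consistent
T/I-1 ? ·: TT|Tt|tt
T/I-2 un ·: TT|Tt
T/II-1 ? I-1×I-2: Tt|tt
T/II-2 aff ·: tt
T/II-3 ? I-1×I-2: TT|Tt|tt
T/III-1 aff II-1×II-2: tt
T/III-2 ? ·: TT|Tt
T/IV-1 un III-2×III-1: Tt
⇒ T over [I-1,I-2,II-1,II-2,II-3,III-1,III-2,IV-1]: 30 consistent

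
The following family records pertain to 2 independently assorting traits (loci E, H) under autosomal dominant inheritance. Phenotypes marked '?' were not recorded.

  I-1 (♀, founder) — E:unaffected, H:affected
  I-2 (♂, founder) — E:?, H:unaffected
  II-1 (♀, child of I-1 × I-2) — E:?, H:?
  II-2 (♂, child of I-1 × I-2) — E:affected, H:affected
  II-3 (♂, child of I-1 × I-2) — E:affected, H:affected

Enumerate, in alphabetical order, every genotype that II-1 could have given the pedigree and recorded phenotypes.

E/I-1 un ·: ee
E/I-2 ? ·: Ee|EE
E/II-1 ? I-1×I-2: ee|Ee
E/II-2 aff I-1×I-2: Ee
E/II-3 aff I-1×I-2: Ee
⇒ E over [I-1,I-2,II-1,II-2,II-3]: 3 consistent
H/I-1 aff ·: Hh|HH
H/I-2 un ·: hh
H/II-1 ? I-1×I-2: hh|Hh
H/II-2 aff I-1×I-2: Hh
H/II-3 aff I-1×I-2: Hh
⇒ H over [I-1,I-2,II-1,II-2,II-3]: 3 consistent

II-1 ∈ {Ee Hh, Ee hh, ee Hh, ee hh}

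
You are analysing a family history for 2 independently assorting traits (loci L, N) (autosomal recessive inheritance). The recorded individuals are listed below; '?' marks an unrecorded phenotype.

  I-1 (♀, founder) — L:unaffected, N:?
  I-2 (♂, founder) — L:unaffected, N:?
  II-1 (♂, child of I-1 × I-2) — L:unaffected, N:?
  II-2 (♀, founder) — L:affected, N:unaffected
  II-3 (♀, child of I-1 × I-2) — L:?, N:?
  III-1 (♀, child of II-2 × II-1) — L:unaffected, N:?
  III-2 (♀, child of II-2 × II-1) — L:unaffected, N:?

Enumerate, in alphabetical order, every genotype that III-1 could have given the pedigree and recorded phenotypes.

L/I-1 un ·: LL|Ll
L/I-2 un ·: LL|Ll
L/II-1 un I-1×I-2: LL|Ll
L/II-2 aff ·: ll
L/II-3 ? I-1×I-2: LL|Ll|ll
L/III-1 un II-2×II-1: Ll
L/III-2 un II-2×II-1: Ll
⇒ L over [I-1,I-2,II-1,II-2,II-3,III-1,III-2]: 15 consistent
N/I-1 ? ·: NN|Nn|nn
N/I-2 ? ·: NN|Nn|nn
N/II-1 ? I-1×I-2: NN|Nn|nn
N/II-2 un ·: NN|Nn
N/II-3 ? I-1×I-2: NN|Nn|nn
N/III-1 ? II-2×II-1: NN|Nn|nn
N/III-2 ? II-2×II-1: NN|Nn|nn
⇒ N over [I-1,I-2,II-1,II-2,II-3,III-1,III-2]: 249 consistent

III-1 ∈ {Ll NN, Ll Nn, Ll nn}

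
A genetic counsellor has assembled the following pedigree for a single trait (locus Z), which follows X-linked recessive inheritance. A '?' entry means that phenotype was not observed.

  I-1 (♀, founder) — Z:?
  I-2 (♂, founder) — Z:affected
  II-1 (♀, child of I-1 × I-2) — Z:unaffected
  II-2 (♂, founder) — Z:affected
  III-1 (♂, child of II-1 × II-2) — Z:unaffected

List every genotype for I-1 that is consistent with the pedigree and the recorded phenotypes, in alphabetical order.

Z/I-1 ? ·: X^ZX^Z|X^ZX^z
Z/I-2 aff ·: X^zY
Z/II-1 un I-1×I-2: X^ZX^z
Z/II-2 aff ·: X^zY
Z/III-1 un II-1×II-2: X^ZY
⇒ Z over [I-1,I-2,II-1,II-2,III-1]: 2 consistent

I-1 ∈ {X^ZX^Z, X^ZX^z}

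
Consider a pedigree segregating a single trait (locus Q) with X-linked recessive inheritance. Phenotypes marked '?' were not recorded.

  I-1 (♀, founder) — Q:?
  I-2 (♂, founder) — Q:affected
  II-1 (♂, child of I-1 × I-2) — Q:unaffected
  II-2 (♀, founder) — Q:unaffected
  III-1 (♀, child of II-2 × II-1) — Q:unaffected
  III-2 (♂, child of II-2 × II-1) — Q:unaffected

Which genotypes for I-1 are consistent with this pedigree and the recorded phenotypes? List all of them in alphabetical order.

I-1 ∈ {X^QX^Q, X^QX^q}

Q/I-1 ? ·: X^QX^Q|X^QX^q
Q/I-2 aff ·: X^qY
Q/II-1 un I-1×I-2: X^QY
Q/II-2 un ·: X^QX^Q|X^QX^q
Q/III-1 un II-2×II-1: X^QX^Q|X^QX^q
Q/III-2 un II-2×II-1: X^QY
⇒ Q over [I-1,I-2,II-1,II-2,III-1,III-2]: 6 consistent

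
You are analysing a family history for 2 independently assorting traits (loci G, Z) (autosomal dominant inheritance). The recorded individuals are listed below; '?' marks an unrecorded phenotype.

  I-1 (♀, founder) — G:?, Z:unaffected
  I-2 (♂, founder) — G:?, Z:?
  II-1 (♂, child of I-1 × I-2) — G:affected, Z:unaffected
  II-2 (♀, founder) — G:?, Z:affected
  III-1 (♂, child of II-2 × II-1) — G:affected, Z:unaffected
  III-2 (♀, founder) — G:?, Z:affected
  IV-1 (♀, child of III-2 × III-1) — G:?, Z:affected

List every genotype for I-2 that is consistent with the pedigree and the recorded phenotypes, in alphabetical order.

G/I-1 ? ·: gg|Gg|GG
G/I-2 ? ·: gg|Gg|GG
G/II-1 aff I-1×I-2: Gg|GG
G/II-2 ? ·: gg|Gg|GG
G/III-1 aff II-2×II-1: Gg|GG
G/III-2 ? ·: gg|Gg|GG
G/IV-1 ? III-2×III-1: gg|Gg|GG
⇒ G over [I-1,I-2,II-1,II-2,III-1,III-2,IV-1]: 291 consistent
Z/I-1 un ·: zz
Z/I-2 ? ·: zz|Zz
Z/II-1 un I-1×I-2: zz
Z/II-2 aff ·: Zz
Z/III-1 un II-2×II-1: zz
Z/III-2 aff ·: Zz|ZZ
Z/IV-1 aff III-2×III-1: Zz
⇒ Z over [I-1,I-2,II-1,II-2,III-1,III-2,IV-1]: 4 consistent

I-2 ∈ {GG Zz, GG zz, Gg Zz, Gg zz, gg Zz, gg zz}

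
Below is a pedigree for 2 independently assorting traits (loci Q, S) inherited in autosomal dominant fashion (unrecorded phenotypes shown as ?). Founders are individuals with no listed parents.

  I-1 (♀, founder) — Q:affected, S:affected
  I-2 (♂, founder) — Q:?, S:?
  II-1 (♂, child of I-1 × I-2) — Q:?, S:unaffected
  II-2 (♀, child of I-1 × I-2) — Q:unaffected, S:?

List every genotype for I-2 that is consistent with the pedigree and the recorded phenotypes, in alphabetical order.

I-2 ∈ {Qq Ss, Qq ss, qq Ss, qq ss}

Q/I-1 aff ·: Qq
Q/I-2 ? ·: qq|Qq
Q/II-1 ? I-1×I-2: qq|Qq|QQ
Q/II-2 un I-1×I-2: qq
⇒ Q over [I-1,I-2,II-1,II-2]: 5 consistent
S/I-1 aff ·: Ss
S/I-2 ? ·: ss|Ss
S/II-1 un I-1×I-2: ss
S/II-2 ? I-1×I-2: ss|Ss|SS
⇒ S over [I-1,I-2,II-1,II-2]: 5 consistent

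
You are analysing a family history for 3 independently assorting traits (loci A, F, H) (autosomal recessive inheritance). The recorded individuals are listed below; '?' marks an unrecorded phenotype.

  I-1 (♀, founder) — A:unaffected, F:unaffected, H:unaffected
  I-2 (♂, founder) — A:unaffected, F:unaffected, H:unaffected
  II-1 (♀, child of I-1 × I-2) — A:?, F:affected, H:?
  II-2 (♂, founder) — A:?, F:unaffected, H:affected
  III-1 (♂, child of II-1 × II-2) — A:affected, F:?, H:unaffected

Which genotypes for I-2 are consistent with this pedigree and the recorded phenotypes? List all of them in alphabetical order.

I-2 ∈ {AA Ff HH, AA Ff Hh, Aa Ff HH, Aa Ff Hh}

A/I-1 un ·: AA|Aa
A/I-2 un ·: AA|Aa
A/II-1 ? I-1×I-2: Aa|aa
A/II-2 ? ·: Aa|aa
A/III-1 aff II-1×II-2: aa
⇒ A over [I-1,I-2,II-1,II-2,III-1]: 8 consistent
F/I-1 un ·: Ff
F/I-2 un ·: Ff
F/II-1 aff I-1×I-2: ff
F/II-2 un ·: FF|Ff
F/III-1 ? II-1×II-2: Ff|ff
⇒ F over [I-1,I-2,II-1,II-2,III-1]: 3 consistent
H/I-1 un ·: HH|Hh
H/I-2 un ·: HH|Hh
H/II-1 ? I-1×I-2: HH|Hh
H/II-2 aff ·: hh
H/III-1 un II-1×II-2: Hh
⇒ H over [I-1,I-2,II-1,II-2,III-1]: 7 consistent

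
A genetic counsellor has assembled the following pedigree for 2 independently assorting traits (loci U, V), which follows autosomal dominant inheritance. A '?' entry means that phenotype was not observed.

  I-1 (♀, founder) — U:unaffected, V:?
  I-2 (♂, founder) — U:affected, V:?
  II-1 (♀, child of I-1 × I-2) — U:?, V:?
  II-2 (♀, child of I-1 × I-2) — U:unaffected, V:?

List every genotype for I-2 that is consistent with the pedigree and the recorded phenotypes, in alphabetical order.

I-2 ∈ {Uu VV, Uu Vv, Uu vv}

U/I-1 un ·: uu
U/I-2 aff ·: Uu
U/II-1 ? I-1×I-2: uu|Uu
U/II-2 un I-1×I-2: uu
⇒ U over [I-1,I-2,II-1,II-2]: 2 consistent
V/I-1 ? ·: vv|Vv|VV
V/I-2 ? ·: vv|Vv|VV
V/II-1 ? I-1×I-2: vv|Vv|VV
V/II-2 ? I-1×I-2: vv|Vv|VV
⇒ V over [I-1,I-2,II-1,II-2]: 29 consistent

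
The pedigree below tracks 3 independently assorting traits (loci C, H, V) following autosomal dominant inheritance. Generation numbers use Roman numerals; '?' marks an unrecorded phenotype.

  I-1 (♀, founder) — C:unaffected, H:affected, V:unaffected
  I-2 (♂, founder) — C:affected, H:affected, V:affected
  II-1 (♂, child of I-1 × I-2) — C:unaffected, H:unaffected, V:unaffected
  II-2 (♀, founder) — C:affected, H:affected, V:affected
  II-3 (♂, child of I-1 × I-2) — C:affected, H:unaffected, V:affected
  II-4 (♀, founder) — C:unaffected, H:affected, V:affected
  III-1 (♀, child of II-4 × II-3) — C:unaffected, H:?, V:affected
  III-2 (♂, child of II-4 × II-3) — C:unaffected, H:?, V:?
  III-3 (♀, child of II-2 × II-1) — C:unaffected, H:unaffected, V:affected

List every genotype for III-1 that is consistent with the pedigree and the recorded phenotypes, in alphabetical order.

C/I-1 un ·: cc
C/I-2 aff ·: Cc
C/II-1 un I-1×I-2: cc
C/II-2 aff ·: Cc
C/II-3 aff I-1×I-2: Cc
C/II-4 un ·: cc
C/III-1 un II-4×II-3: cc
C/III-2 un II-4×II-3: cc
C/III-3 un II-2×II-1: cc
⇒ C over [I-1,I-2,II-1,II-2,II-3,II-4,III-1,III-2,III-3]: 1 consistent
H/I-1 aff ·: Hh
H/I-2 aff ·: Hh
H/II-1 un I-1×I-2: hh
H/II-2 aff ·: Hh
H/II-3 un I-1×I-2: hh
H/II-4 aff ·: Hh|HH
H/III-1 ? II-4×II-3: hh|Hh
H/III-2 ? II-4×II-3: hh|Hh
H/III-3 un II-2×II-1: hh
⇒ H over [I-1,I-2,II-1,II-2,II-3,II-4,III-1,III-2,III-3]: 5 consistent
V/I-1 un ·: vv
V/I-2 aff ·: Vv
V/II-1 un I-1×I-2: vv
V/II-2 aff ·: Vv|VV
V/II-3 aff I-1×I-2: Vv
V/II-4 aff ·: Vv|VV
V/III-1 aff II-4×II-3: Vv|VV
V/III-2 ? II-4×II-3: vv|Vv|VV
V/III-3 aff II-2×II-1: Vv
⇒ V over [I-1,I-2,II-1,II-2,II-3,II-4,III-1,III-2,III-3]: 20 consistent

III-1 ∈ {cc Hh VV, cc Hh Vv, cc hh VV, cc hh Vv}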